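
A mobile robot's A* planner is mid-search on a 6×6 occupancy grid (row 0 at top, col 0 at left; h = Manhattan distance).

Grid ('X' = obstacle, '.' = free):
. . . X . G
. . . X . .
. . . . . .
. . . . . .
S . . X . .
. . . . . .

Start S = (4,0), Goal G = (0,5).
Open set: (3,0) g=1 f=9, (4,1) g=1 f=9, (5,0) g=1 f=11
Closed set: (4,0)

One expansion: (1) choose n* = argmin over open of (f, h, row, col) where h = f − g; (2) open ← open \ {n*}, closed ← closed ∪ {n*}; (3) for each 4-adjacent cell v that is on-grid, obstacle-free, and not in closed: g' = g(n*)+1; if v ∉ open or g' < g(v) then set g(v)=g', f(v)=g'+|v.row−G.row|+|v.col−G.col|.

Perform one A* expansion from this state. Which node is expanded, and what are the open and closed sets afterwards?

expanded=(3,0); open=[(2,0) g=2 f=9, (3,1) g=2 f=9, (4,1) g=1 f=9, (5,0) g=1 f=11]; closed=[(3,0), (4,0)]

step 1: expand (3,0) (f=9, h=8) → closed; open now [(2,0) g=2 f=9, (3,1) g=2 f=9, (4,1) g=1 f=9, (5,0) g=1 f=11]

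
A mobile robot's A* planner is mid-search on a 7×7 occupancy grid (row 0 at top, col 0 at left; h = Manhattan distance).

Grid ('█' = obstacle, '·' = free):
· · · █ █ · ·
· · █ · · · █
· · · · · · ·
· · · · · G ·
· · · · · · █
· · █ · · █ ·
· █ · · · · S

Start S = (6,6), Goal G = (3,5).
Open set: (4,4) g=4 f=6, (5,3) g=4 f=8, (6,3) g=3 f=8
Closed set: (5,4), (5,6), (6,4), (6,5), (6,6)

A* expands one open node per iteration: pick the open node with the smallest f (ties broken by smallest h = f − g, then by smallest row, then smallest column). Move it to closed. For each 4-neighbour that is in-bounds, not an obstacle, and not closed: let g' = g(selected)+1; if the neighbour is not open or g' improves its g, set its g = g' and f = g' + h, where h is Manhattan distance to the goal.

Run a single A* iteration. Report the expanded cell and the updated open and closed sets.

step 1: expand (4,4) (f=6, h=2) → closed; open now [(3,4) g=5 f=6, (4,3) g=5 f=8, (4,5) g=5 f=6, (5,3) g=4 f=8, (6,3) g=3 f=8]

expanded=(4,4); open=[(3,4) g=5 f=6, (4,3) g=5 f=8, (4,5) g=5 f=6, (5,3) g=4 f=8, (6,3) g=3 f=8]; closed=[(4,4), (5,4), (5,6), (6,4), (6,5), (6,6)]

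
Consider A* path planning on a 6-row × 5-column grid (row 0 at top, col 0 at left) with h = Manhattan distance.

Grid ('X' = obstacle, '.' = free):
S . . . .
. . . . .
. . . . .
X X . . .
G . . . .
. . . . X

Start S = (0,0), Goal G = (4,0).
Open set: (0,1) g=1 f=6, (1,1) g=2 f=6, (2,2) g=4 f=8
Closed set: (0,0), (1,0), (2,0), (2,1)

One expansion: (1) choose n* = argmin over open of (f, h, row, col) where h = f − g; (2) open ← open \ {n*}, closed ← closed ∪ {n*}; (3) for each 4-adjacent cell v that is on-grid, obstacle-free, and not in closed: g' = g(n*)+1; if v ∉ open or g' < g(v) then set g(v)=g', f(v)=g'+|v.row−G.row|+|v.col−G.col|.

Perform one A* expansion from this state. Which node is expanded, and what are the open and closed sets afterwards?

step 1: expand (1,1) (f=6, h=4) → closed; open now [(0,1) g=1 f=6, (1,2) g=3 f=8, (2,2) g=4 f=8]

expanded=(1,1); open=[(0,1) g=1 f=6, (1,2) g=3 f=8, (2,2) g=4 f=8]; closed=[(0,0), (1,0), (1,1), (2,0), (2,1)]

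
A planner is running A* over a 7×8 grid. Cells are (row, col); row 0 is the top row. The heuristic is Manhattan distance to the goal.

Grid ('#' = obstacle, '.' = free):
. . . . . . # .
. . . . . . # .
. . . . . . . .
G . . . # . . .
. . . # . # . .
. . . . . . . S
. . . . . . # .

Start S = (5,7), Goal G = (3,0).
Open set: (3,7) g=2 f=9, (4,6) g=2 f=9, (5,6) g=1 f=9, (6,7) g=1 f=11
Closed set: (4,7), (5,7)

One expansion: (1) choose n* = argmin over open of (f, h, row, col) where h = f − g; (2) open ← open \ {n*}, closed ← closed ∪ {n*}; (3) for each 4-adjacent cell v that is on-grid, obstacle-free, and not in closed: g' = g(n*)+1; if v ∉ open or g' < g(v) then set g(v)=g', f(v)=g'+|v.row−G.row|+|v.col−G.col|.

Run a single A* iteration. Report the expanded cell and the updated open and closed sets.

expanded=(3,7); open=[(2,7) g=3 f=11, (3,6) g=3 f=9, (4,6) g=2 f=9, (5,6) g=1 f=9, (6,7) g=1 f=11]; closed=[(3,7), (4,7), (5,7)]

step 1: expand (3,7) (f=9, h=7) → closed; open now [(2,7) g=3 f=11, (3,6) g=3 f=9, (4,6) g=2 f=9, (5,6) g=1 f=9, (6,7) g=1 f=11]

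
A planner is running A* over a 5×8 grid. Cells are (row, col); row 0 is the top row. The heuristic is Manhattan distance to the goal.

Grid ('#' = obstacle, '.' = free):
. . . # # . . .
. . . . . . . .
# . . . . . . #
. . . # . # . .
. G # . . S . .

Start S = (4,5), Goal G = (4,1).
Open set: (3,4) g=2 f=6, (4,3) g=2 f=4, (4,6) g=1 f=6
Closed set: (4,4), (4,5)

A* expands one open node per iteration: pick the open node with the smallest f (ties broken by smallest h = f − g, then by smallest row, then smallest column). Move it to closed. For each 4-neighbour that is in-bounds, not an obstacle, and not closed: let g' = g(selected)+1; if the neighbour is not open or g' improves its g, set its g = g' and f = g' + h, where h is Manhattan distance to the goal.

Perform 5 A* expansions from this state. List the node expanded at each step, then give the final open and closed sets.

step 1: expand (4,3) (f=4, h=2) → closed; open now [(3,4) g=2 f=6, (4,6) g=1 f=6]
step 2: expand (3,4) (f=6, h=4) → closed; open now [(2,4) g=3 f=8, (4,6) g=1 f=6]
step 3: expand (4,6) (f=6, h=5) → closed; open now [(2,4) g=3 f=8, (3,6) g=2 f=8, (4,7) g=2 f=8]
step 4: expand (2,4) (f=8, h=5) → closed; open now [(1,4) g=4 f=10, (2,3) g=4 f=8, (2,5) g=4 f=10, (3,6) g=2 f=8, (4,7) g=2 f=8]
step 5: expand (2,3) (f=8, h=4) → closed; open now [(1,3) g=5 f=10, (1,4) g=4 f=10, (2,2) g=5 f=8, (2,5) g=4 f=10, (3,6) g=2 f=8, (4,7) g=2 f=8]

order=[(4,3) → (3,4) → (4,6) → (2,4) → (2,3)]; open=[(1,3) g=5 f=10, (1,4) g=4 f=10, (2,2) g=5 f=8, (2,5) g=4 f=10, (3,6) g=2 f=8, (4,7) g=2 f=8]; closed=[(2,3), (2,4), (3,4), (4,3), (4,4), (4,5), (4,6)]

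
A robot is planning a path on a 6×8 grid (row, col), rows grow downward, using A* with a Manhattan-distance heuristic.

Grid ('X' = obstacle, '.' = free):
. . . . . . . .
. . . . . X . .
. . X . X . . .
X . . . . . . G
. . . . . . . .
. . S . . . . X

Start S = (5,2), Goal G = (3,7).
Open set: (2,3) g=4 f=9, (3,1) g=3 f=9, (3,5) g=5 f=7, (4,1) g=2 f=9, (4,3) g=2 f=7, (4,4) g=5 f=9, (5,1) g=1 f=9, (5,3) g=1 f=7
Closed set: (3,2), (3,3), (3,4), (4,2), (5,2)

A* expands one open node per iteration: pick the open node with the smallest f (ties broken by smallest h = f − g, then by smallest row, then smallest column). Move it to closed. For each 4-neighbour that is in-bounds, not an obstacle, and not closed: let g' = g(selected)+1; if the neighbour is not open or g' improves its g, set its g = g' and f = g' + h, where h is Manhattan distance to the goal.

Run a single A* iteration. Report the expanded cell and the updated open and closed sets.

step 1: expand (3,5) (f=7, h=2) → closed; open now [(2,3) g=4 f=9, (2,5) g=6 f=9, (3,1) g=3 f=9, (3,6) g=6 f=7, (4,1) g=2 f=9, (4,3) g=2 f=7, (4,4) g=5 f=9, (4,5) g=6 f=9, (5,1) g=1 f=9, (5,3) g=1 f=7]

expanded=(3,5); open=[(2,3) g=4 f=9, (2,5) g=6 f=9, (3,1) g=3 f=9, (3,6) g=6 f=7, (4,1) g=2 f=9, (4,3) g=2 f=7, (4,4) g=5 f=9, (4,5) g=6 f=9, (5,1) g=1 f=9, (5,3) g=1 f=7]; closed=[(3,2), (3,3), (3,4), (3,5), (4,2), (5,2)]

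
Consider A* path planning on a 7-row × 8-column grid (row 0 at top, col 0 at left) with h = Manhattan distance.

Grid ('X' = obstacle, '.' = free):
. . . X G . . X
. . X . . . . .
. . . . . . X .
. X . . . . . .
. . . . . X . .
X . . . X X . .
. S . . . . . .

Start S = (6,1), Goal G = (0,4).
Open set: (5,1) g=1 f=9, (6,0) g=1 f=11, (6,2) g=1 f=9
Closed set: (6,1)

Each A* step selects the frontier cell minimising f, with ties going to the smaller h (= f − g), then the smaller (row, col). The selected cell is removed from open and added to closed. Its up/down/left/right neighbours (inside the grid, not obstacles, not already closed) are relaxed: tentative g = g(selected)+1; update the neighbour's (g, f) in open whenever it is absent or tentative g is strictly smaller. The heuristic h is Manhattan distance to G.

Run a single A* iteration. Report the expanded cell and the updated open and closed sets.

expanded=(5,1); open=[(4,1) g=2 f=9, (5,2) g=2 f=9, (6,0) g=1 f=11, (6,2) g=1 f=9]; closed=[(5,1), (6,1)]

step 1: expand (5,1) (f=9, h=8) → closed; open now [(4,1) g=2 f=9, (5,2) g=2 f=9, (6,0) g=1 f=11, (6,2) g=1 f=9]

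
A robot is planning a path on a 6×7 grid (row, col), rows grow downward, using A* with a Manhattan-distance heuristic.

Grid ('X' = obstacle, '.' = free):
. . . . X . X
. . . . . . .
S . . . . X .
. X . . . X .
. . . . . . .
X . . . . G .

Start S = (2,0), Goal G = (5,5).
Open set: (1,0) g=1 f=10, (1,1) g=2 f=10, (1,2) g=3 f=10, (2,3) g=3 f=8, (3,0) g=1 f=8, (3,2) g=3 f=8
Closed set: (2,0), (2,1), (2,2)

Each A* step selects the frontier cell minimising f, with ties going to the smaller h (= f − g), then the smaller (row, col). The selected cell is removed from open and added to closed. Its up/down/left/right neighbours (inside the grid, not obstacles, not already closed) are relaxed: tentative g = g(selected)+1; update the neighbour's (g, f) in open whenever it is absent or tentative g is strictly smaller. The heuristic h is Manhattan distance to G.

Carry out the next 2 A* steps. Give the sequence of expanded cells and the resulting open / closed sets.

step 1: expand (2,3) (f=8, h=5) → closed; open now [(1,0) g=1 f=10, (1,1) g=2 f=10, (1,2) g=3 f=10, (1,3) g=4 f=10, (2,4) g=4 f=8, (3,0) g=1 f=8, (3,2) g=3 f=8, (3,3) g=4 f=8]
step 2: expand (2,4) (f=8, h=4) → closed; open now [(1,0) g=1 f=10, (1,1) g=2 f=10, (1,2) g=3 f=10, (1,3) g=4 f=10, (1,4) g=5 f=10, (3,0) g=1 f=8, (3,2) g=3 f=8, (3,3) g=4 f=8, (3,4) g=5 f=8]

order=[(2,3) → (2,4)]; open=[(1,0) g=1 f=10, (1,1) g=2 f=10, (1,2) g=3 f=10, (1,3) g=4 f=10, (1,4) g=5 f=10, (3,0) g=1 f=8, (3,2) g=3 f=8, (3,3) g=4 f=8, (3,4) g=5 f=8]; closed=[(2,0), (2,1), (2,2), (2,3), (2,4)]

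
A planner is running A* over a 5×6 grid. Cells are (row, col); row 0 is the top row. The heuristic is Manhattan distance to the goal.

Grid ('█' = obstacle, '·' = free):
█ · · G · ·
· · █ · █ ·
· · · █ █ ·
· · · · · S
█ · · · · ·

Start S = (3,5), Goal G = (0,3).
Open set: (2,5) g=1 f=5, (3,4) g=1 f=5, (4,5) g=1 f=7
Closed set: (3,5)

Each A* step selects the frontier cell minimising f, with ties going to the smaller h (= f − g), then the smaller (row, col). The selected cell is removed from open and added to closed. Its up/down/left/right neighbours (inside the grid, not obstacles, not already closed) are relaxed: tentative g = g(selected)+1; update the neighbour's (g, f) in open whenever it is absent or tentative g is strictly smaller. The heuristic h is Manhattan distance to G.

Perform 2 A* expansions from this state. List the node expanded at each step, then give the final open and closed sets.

step 1: expand (2,5) (f=5, h=4) → closed; open now [(1,5) g=2 f=5, (3,4) g=1 f=5, (4,5) g=1 f=7]
step 2: expand (1,5) (f=5, h=3) → closed; open now [(0,5) g=3 f=5, (3,4) g=1 f=5, (4,5) g=1 f=7]

order=[(2,5) → (1,5)]; open=[(0,5) g=3 f=5, (3,4) g=1 f=5, (4,5) g=1 f=7]; closed=[(1,5), (2,5), (3,5)]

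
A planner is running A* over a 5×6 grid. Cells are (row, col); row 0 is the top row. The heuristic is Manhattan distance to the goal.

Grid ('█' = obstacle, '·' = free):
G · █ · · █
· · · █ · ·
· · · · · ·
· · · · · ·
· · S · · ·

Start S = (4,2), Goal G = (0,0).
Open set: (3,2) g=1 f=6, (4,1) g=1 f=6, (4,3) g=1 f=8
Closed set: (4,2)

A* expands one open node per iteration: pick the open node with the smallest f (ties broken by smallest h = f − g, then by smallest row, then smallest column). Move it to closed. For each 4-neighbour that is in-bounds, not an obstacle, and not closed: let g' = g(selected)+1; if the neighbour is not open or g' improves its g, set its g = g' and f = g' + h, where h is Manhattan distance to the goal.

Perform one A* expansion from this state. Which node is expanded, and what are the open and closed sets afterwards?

expanded=(3,2); open=[(2,2) g=2 f=6, (3,1) g=2 f=6, (3,3) g=2 f=8, (4,1) g=1 f=6, (4,3) g=1 f=8]; closed=[(3,2), (4,2)]

step 1: expand (3,2) (f=6, h=5) → closed; open now [(2,2) g=2 f=6, (3,1) g=2 f=6, (3,3) g=2 f=8, (4,1) g=1 f=6, (4,3) g=1 f=8]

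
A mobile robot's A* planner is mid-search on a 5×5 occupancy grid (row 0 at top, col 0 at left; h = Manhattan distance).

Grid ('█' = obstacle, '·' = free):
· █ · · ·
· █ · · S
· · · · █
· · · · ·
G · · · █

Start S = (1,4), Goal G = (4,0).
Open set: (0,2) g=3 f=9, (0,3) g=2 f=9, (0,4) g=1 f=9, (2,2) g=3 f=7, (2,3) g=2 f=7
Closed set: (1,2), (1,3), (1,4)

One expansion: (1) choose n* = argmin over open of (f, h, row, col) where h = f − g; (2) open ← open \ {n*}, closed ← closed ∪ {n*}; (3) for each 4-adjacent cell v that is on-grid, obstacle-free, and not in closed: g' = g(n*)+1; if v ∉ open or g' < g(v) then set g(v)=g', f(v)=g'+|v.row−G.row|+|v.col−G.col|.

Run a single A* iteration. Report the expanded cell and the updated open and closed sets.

expanded=(2,2); open=[(0,2) g=3 f=9, (0,3) g=2 f=9, (0,4) g=1 f=9, (2,1) g=4 f=7, (2,3) g=2 f=7, (3,2) g=4 f=7]; closed=[(1,2), (1,3), (1,4), (2,2)]

step 1: expand (2,2) (f=7, h=4) → closed; open now [(0,2) g=3 f=9, (0,3) g=2 f=9, (0,4) g=1 f=9, (2,1) g=4 f=7, (2,3) g=2 f=7, (3,2) g=4 f=7]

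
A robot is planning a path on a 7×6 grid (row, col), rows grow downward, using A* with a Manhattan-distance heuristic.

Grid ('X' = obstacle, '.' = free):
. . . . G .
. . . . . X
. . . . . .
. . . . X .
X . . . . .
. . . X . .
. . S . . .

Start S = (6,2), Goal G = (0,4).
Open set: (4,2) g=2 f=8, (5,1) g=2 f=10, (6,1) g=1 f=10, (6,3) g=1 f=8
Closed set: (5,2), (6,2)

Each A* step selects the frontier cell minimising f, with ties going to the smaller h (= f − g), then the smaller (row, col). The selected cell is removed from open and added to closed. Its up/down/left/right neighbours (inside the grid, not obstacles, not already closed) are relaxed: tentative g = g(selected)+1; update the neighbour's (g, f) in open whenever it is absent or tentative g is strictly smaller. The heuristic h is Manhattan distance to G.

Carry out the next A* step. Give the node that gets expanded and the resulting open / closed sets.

step 1: expand (4,2) (f=8, h=6) → closed; open now [(3,2) g=3 f=8, (4,1) g=3 f=10, (4,3) g=3 f=8, (5,1) g=2 f=10, (6,1) g=1 f=10, (6,3) g=1 f=8]

expanded=(4,2); open=[(3,2) g=3 f=8, (4,1) g=3 f=10, (4,3) g=3 f=8, (5,1) g=2 f=10, (6,1) g=1 f=10, (6,3) g=1 f=8]; closed=[(4,2), (5,2), (6,2)]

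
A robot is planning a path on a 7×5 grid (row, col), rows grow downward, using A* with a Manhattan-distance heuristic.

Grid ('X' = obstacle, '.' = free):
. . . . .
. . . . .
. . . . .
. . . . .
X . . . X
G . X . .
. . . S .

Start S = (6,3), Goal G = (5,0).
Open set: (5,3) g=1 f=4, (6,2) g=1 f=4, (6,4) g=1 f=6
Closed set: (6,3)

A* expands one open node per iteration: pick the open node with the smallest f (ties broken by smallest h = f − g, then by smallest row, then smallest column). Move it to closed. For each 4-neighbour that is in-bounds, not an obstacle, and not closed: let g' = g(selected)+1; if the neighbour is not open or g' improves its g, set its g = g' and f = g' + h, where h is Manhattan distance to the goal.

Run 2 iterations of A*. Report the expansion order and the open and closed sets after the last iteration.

order=[(5,3) → (6,2)]; open=[(4,3) g=2 f=6, (5,4) g=2 f=6, (6,1) g=2 f=4, (6,4) g=1 f=6]; closed=[(5,3), (6,2), (6,3)]

step 1: expand (5,3) (f=4, h=3) → closed; open now [(4,3) g=2 f=6, (5,4) g=2 f=6, (6,2) g=1 f=4, (6,4) g=1 f=6]
step 2: expand (6,2) (f=4, h=3) → closed; open now [(4,3) g=2 f=6, (5,4) g=2 f=6, (6,1) g=2 f=4, (6,4) g=1 f=6]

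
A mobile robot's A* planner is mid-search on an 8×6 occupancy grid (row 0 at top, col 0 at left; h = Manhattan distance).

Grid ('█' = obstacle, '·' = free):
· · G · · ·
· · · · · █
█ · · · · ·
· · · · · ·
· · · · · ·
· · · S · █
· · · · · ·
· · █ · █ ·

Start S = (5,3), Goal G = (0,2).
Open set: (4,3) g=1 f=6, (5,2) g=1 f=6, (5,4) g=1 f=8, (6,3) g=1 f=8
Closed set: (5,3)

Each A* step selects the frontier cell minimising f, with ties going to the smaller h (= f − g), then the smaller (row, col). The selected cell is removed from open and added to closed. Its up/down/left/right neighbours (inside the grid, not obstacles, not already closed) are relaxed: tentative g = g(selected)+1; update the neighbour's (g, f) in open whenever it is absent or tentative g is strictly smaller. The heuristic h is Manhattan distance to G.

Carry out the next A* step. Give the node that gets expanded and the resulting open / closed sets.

step 1: expand (4,3) (f=6, h=5) → closed; open now [(3,3) g=2 f=6, (4,2) g=2 f=6, (4,4) g=2 f=8, (5,2) g=1 f=6, (5,4) g=1 f=8, (6,3) g=1 f=8]

expanded=(4,3); open=[(3,3) g=2 f=6, (4,2) g=2 f=6, (4,4) g=2 f=8, (5,2) g=1 f=6, (5,4) g=1 f=8, (6,3) g=1 f=8]; closed=[(4,3), (5,3)]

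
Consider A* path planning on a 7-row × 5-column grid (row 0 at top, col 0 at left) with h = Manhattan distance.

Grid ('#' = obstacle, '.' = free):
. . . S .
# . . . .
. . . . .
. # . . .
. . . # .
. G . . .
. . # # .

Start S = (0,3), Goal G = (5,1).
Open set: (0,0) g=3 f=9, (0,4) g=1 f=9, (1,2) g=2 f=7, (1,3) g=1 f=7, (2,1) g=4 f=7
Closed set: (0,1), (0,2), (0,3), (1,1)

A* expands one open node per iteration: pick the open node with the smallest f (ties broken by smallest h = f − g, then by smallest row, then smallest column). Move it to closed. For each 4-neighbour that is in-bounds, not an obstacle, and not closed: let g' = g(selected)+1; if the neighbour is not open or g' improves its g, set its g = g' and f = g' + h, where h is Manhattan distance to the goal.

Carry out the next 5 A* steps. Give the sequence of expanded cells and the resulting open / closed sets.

step 1: expand (2,1) (f=7, h=3) → closed; open now [(0,0) g=3 f=9, (0,4) g=1 f=9, (1,2) g=2 f=7, (1,3) g=1 f=7, (2,0) g=5 f=9, (2,2) g=5 f=9]
step 2: expand (1,2) (f=7, h=5) → closed; open now [(0,0) g=3 f=9, (0,4) g=1 f=9, (1,3) g=1 f=7, (2,0) g=5 f=9, (2,2) g=3 f=7]
step 3: expand (2,2) (f=7, h=4) → closed; open now [(0,0) g=3 f=9, (0,4) g=1 f=9, (1,3) g=1 f=7, (2,0) g=5 f=9, (2,3) g=4 f=9, (3,2) g=4 f=7]
step 4: expand (3,2) (f=7, h=3) → closed; open now [(0,0) g=3 f=9, (0,4) g=1 f=9, (1,3) g=1 f=7, (2,0) g=5 f=9, (2,3) g=4 f=9, (3,3) g=5 f=9, (4,2) g=5 f=7]
step 5: expand (4,2) (f=7, h=2) → closed; open now [(0,0) g=3 f=9, (0,4) g=1 f=9, (1,3) g=1 f=7, (2,0) g=5 f=9, (2,3) g=4 f=9, (3,3) g=5 f=9, (4,1) g=6 f=7, (5,2) g=6 f=7]

order=[(2,1) → (1,2) → (2,2) → (3,2) → (4,2)]; open=[(0,0) g=3 f=9, (0,4) g=1 f=9, (1,3) g=1 f=7, (2,0) g=5 f=9, (2,3) g=4 f=9, (3,3) g=5 f=9, (4,1) g=6 f=7, (5,2) g=6 f=7]; closed=[(0,1), (0,2), (0,3), (1,1), (1,2), (2,1), (2,2), (3,2), (4,2)]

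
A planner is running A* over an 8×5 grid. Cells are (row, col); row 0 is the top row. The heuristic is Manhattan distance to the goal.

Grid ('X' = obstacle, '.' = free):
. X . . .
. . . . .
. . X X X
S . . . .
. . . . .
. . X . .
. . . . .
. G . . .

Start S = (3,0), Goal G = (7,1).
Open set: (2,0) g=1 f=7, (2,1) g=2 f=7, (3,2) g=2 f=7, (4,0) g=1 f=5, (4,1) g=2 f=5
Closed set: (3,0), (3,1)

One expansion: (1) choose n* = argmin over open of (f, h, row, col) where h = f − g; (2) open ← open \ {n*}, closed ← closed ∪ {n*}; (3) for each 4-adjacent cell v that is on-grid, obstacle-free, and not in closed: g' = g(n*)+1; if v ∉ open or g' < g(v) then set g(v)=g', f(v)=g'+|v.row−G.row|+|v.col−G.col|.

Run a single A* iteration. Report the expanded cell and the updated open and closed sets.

step 1: expand (4,1) (f=5, h=3) → closed; open now [(2,0) g=1 f=7, (2,1) g=2 f=7, (3,2) g=2 f=7, (4,0) g=1 f=5, (4,2) g=3 f=7, (5,1) g=3 f=5]

expanded=(4,1); open=[(2,0) g=1 f=7, (2,1) g=2 f=7, (3,2) g=2 f=7, (4,0) g=1 f=5, (4,2) g=3 f=7, (5,1) g=3 f=5]; closed=[(3,0), (3,1), (4,1)]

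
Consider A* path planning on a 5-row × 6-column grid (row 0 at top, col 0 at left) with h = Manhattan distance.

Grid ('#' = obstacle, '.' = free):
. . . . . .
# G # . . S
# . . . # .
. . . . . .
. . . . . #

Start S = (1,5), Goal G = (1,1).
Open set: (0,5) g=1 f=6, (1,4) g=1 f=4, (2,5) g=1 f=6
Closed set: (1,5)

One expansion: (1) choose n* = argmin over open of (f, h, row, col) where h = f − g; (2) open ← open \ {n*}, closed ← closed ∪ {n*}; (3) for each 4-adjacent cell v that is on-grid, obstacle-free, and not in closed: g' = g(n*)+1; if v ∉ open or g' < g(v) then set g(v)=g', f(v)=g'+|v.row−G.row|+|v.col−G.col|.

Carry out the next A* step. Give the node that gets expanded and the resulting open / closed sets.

expanded=(1,4); open=[(0,4) g=2 f=6, (0,5) g=1 f=6, (1,3) g=2 f=4, (2,5) g=1 f=6]; closed=[(1,4), (1,5)]

step 1: expand (1,4) (f=4, h=3) → closed; open now [(0,4) g=2 f=6, (0,5) g=1 f=6, (1,3) g=2 f=4, (2,5) g=1 f=6]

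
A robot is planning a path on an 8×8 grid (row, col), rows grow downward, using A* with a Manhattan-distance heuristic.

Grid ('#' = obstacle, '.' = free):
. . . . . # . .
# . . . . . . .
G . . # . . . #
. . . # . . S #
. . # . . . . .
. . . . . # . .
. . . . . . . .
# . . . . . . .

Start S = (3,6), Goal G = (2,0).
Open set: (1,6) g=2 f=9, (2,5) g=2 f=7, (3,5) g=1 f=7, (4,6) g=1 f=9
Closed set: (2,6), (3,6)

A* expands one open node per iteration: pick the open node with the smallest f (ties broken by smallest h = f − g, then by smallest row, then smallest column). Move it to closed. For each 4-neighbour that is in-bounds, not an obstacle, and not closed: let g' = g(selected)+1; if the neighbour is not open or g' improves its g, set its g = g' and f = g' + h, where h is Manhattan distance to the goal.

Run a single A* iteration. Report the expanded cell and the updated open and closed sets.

expanded=(2,5); open=[(1,5) g=3 f=9, (1,6) g=2 f=9, (2,4) g=3 f=7, (3,5) g=1 f=7, (4,6) g=1 f=9]; closed=[(2,5), (2,6), (3,6)]

step 1: expand (2,5) (f=7, h=5) → closed; open now [(1,5) g=3 f=9, (1,6) g=2 f=9, (2,4) g=3 f=7, (3,5) g=1 f=7, (4,6) g=1 f=9]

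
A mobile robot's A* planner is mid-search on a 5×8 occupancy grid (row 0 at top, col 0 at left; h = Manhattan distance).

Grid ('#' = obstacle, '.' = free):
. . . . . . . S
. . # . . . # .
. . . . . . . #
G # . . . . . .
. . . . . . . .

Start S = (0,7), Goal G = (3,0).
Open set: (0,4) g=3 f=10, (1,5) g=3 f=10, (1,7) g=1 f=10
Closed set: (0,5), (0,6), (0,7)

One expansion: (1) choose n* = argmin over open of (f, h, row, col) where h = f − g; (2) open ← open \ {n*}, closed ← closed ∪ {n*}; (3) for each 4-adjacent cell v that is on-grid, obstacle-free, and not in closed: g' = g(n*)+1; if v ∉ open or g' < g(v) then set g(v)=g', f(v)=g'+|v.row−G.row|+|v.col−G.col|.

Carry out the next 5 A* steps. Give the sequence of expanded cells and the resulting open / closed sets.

step 1: expand (0,4) (f=10, h=7) → closed; open now [(0,3) g=4 f=10, (1,4) g=4 f=10, (1,5) g=3 f=10, (1,7) g=1 f=10]
step 2: expand (0,3) (f=10, h=6) → closed; open now [(0,2) g=5 f=10, (1,3) g=5 f=10, (1,4) g=4 f=10, (1,5) g=3 f=10, (1,7) g=1 f=10]
step 3: expand (0,2) (f=10, h=5) → closed; open now [(0,1) g=6 f=10, (1,3) g=5 f=10, (1,4) g=4 f=10, (1,5) g=3 f=10, (1,7) g=1 f=10]
step 4: expand (0,1) (f=10, h=4) → closed; open now [(0,0) g=7 f=10, (1,1) g=7 f=10, (1,3) g=5 f=10, (1,4) g=4 f=10, (1,5) g=3 f=10, (1,7) g=1 f=10]
step 5: expand (0,0) (f=10, h=3) → closed; open now [(1,0) g=8 f=10, (1,1) g=7 f=10, (1,3) g=5 f=10, (1,4) g=4 f=10, (1,5) g=3 f=10, (1,7) g=1 f=10]

order=[(0,4) → (0,3) → (0,2) → (0,1) → (0,0)]; open=[(1,0) g=8 f=10, (1,1) g=7 f=10, (1,3) g=5 f=10, (1,4) g=4 f=10, (1,5) g=3 f=10, (1,7) g=1 f=10]; closed=[(0,0), (0,1), (0,2), (0,3), (0,4), (0,5), (0,6), (0,7)]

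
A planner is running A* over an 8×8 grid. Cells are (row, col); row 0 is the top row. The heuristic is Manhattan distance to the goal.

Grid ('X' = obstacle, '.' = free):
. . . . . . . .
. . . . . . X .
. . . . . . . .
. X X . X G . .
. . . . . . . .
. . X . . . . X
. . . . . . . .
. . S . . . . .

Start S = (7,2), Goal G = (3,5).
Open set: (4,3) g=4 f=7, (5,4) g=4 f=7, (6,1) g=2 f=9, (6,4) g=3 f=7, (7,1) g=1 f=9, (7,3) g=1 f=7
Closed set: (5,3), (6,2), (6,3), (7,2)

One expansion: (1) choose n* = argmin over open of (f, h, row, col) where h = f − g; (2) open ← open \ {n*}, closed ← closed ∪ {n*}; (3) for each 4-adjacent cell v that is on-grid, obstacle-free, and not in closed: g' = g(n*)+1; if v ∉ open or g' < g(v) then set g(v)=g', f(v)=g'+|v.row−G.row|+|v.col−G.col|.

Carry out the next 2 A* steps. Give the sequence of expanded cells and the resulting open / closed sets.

order=[(4,3) → (3,3)]; open=[(2,3) g=6 f=9, (4,2) g=5 f=9, (4,4) g=5 f=7, (5,4) g=4 f=7, (6,1) g=2 f=9, (6,4) g=3 f=7, (7,1) g=1 f=9, (7,3) g=1 f=7]; closed=[(3,3), (4,3), (5,3), (6,2), (6,3), (7,2)]

step 1: expand (4,3) (f=7, h=3) → closed; open now [(3,3) g=5 f=7, (4,2) g=5 f=9, (4,4) g=5 f=7, (5,4) g=4 f=7, (6,1) g=2 f=9, (6,4) g=3 f=7, (7,1) g=1 f=9, (7,3) g=1 f=7]
step 2: expand (3,3) (f=7, h=2) → closed; open now [(2,3) g=6 f=9, (4,2) g=5 f=9, (4,4) g=5 f=7, (5,4) g=4 f=7, (6,1) g=2 f=9, (6,4) g=3 f=7, (7,1) g=1 f=9, (7,3) g=1 f=7]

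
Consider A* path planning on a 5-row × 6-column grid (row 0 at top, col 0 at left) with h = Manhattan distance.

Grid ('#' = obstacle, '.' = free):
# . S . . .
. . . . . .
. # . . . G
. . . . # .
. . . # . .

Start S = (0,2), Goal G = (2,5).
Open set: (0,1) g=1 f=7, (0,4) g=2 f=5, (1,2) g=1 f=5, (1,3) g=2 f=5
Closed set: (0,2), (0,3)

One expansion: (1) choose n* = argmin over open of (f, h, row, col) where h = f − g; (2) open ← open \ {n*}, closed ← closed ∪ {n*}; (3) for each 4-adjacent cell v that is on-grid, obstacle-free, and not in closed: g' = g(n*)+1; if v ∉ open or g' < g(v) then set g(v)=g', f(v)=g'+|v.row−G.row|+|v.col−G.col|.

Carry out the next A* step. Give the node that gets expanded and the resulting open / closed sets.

expanded=(0,4); open=[(0,1) g=1 f=7, (0,5) g=3 f=5, (1,2) g=1 f=5, (1,3) g=2 f=5, (1,4) g=3 f=5]; closed=[(0,2), (0,3), (0,4)]

step 1: expand (0,4) (f=5, h=3) → closed; open now [(0,1) g=1 f=7, (0,5) g=3 f=5, (1,2) g=1 f=5, (1,3) g=2 f=5, (1,4) g=3 f=5]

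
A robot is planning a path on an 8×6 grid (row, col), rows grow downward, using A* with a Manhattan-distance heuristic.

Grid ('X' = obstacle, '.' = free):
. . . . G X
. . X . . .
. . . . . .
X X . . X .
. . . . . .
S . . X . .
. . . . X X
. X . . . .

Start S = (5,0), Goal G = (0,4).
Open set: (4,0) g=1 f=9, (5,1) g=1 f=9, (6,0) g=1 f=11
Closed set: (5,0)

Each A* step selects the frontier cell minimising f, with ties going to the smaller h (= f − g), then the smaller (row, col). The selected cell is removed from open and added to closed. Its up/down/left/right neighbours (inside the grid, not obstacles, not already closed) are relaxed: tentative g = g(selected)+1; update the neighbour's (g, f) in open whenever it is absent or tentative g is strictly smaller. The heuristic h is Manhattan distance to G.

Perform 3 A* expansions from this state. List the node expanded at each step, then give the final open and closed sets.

step 1: expand (4,0) (f=9, h=8) → closed; open now [(4,1) g=2 f=9, (5,1) g=1 f=9, (6,0) g=1 f=11]
step 2: expand (4,1) (f=9, h=7) → closed; open now [(4,2) g=3 f=9, (5,1) g=1 f=9, (6,0) g=1 f=11]
step 3: expand (4,2) (f=9, h=6) → closed; open now [(3,2) g=4 f=9, (4,3) g=4 f=9, (5,1) g=1 f=9, (5,2) g=4 f=11, (6,0) g=1 f=11]

order=[(4,0) → (4,1) → (4,2)]; open=[(3,2) g=4 f=9, (4,3) g=4 f=9, (5,1) g=1 f=9, (5,2) g=4 f=11, (6,0) g=1 f=11]; closed=[(4,0), (4,1), (4,2), (5,0)]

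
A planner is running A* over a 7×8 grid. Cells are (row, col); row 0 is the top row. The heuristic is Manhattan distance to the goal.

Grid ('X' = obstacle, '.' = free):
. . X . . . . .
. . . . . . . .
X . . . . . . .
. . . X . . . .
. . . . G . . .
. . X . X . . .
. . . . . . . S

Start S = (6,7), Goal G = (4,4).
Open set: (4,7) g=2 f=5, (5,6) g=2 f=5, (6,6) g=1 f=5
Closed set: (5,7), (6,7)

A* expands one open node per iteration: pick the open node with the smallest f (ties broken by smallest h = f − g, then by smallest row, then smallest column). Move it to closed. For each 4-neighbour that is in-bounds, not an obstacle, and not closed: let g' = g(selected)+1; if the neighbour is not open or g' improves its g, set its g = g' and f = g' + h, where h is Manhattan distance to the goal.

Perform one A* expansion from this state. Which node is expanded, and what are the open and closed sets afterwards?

step 1: expand (4,7) (f=5, h=3) → closed; open now [(3,7) g=3 f=7, (4,6) g=3 f=5, (5,6) g=2 f=5, (6,6) g=1 f=5]

expanded=(4,7); open=[(3,7) g=3 f=7, (4,6) g=3 f=5, (5,6) g=2 f=5, (6,6) g=1 f=5]; closed=[(4,7), (5,7), (6,7)]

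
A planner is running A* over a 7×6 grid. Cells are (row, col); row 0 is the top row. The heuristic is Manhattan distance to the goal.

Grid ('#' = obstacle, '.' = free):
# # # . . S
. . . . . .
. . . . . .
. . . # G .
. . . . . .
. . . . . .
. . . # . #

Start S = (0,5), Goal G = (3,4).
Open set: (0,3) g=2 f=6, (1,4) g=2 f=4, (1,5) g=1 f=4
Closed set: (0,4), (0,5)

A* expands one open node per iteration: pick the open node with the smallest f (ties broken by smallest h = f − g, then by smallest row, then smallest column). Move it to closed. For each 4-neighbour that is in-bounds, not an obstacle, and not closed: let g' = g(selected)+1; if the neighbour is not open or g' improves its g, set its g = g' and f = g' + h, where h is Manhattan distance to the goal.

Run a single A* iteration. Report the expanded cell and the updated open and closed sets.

expanded=(1,4); open=[(0,3) g=2 f=6, (1,3) g=3 f=6, (1,5) g=1 f=4, (2,4) g=3 f=4]; closed=[(0,4), (0,5), (1,4)]

step 1: expand (1,4) (f=4, h=2) → closed; open now [(0,3) g=2 f=6, (1,3) g=3 f=6, (1,5) g=1 f=4, (2,4) g=3 f=4]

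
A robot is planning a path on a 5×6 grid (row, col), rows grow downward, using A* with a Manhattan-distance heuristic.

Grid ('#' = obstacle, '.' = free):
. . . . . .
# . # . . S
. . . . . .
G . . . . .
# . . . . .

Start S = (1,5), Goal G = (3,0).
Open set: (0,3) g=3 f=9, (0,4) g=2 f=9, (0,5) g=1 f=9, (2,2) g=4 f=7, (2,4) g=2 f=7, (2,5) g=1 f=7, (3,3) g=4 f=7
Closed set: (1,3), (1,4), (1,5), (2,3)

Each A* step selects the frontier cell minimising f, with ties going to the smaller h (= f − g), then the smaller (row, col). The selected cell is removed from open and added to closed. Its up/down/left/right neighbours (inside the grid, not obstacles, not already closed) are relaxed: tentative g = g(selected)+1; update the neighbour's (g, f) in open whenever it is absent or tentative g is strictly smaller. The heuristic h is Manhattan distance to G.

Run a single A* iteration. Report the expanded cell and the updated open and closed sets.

expanded=(2,2); open=[(0,3) g=3 f=9, (0,4) g=2 f=9, (0,5) g=1 f=9, (2,1) g=5 f=7, (2,4) g=2 f=7, (2,5) g=1 f=7, (3,2) g=5 f=7, (3,3) g=4 f=7]; closed=[(1,3), (1,4), (1,5), (2,2), (2,3)]

step 1: expand (2,2) (f=7, h=3) → closed; open now [(0,3) g=3 f=9, (0,4) g=2 f=9, (0,5) g=1 f=9, (2,1) g=5 f=7, (2,4) g=2 f=7, (2,5) g=1 f=7, (3,2) g=5 f=7, (3,3) g=4 f=7]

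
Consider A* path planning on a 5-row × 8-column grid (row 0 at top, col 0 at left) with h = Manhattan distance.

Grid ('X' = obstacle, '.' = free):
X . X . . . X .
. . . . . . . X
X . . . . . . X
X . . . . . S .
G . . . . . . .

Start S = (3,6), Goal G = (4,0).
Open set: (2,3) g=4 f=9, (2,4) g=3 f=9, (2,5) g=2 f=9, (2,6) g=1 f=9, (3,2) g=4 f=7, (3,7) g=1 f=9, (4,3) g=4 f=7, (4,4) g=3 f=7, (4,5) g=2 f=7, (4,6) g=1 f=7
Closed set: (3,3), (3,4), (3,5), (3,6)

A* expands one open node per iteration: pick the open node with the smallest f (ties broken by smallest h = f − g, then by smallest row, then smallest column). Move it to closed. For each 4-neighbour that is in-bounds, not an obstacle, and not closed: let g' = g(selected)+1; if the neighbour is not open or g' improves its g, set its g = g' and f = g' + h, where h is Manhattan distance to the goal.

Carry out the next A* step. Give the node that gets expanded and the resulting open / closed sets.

step 1: expand (3,2) (f=7, h=3) → closed; open now [(2,2) g=5 f=9, (2,3) g=4 f=9, (2,4) g=3 f=9, (2,5) g=2 f=9, (2,6) g=1 f=9, (3,1) g=5 f=7, (3,7) g=1 f=9, (4,2) g=5 f=7, (4,3) g=4 f=7, (4,4) g=3 f=7, (4,5) g=2 f=7, (4,6) g=1 f=7]

expanded=(3,2); open=[(2,2) g=5 f=9, (2,3) g=4 f=9, (2,4) g=3 f=9, (2,5) g=2 f=9, (2,6) g=1 f=9, (3,1) g=5 f=7, (3,7) g=1 f=9, (4,2) g=5 f=7, (4,3) g=4 f=7, (4,4) g=3 f=7, (4,5) g=2 f=7, (4,6) g=1 f=7]; closed=[(3,2), (3,3), (3,4), (3,5), (3,6)]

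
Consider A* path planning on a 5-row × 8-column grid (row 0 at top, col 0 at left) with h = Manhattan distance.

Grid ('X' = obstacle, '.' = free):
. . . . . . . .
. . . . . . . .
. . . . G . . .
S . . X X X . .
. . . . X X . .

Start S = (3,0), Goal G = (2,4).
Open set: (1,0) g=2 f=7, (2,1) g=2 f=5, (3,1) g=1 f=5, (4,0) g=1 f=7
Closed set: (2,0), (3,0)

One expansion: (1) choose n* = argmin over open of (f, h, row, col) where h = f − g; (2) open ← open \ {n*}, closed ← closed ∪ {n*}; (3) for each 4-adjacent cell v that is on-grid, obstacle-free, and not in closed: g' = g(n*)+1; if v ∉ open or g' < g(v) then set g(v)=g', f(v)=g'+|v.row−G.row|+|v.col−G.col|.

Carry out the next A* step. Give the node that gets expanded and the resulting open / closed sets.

step 1: expand (2,1) (f=5, h=3) → closed; open now [(1,0) g=2 f=7, (1,1) g=3 f=7, (2,2) g=3 f=5, (3,1) g=1 f=5, (4,0) g=1 f=7]

expanded=(2,1); open=[(1,0) g=2 f=7, (1,1) g=3 f=7, (2,2) g=3 f=5, (3,1) g=1 f=5, (4,0) g=1 f=7]; closed=[(2,0), (2,1), (3,0)]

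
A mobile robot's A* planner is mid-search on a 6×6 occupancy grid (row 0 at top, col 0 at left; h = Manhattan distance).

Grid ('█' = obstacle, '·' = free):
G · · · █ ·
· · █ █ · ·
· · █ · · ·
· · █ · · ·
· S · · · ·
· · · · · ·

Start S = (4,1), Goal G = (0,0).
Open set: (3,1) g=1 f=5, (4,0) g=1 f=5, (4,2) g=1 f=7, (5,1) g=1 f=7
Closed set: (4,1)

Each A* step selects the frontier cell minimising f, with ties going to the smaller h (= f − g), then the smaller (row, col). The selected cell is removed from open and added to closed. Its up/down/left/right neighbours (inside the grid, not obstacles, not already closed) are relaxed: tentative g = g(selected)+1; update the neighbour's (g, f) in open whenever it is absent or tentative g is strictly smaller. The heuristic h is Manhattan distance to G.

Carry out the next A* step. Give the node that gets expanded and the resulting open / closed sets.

step 1: expand (3,1) (f=5, h=4) → closed; open now [(2,1) g=2 f=5, (3,0) g=2 f=5, (4,0) g=1 f=5, (4,2) g=1 f=7, (5,1) g=1 f=7]

expanded=(3,1); open=[(2,1) g=2 f=5, (3,0) g=2 f=5, (4,0) g=1 f=5, (4,2) g=1 f=7, (5,1) g=1 f=7]; closed=[(3,1), (4,1)]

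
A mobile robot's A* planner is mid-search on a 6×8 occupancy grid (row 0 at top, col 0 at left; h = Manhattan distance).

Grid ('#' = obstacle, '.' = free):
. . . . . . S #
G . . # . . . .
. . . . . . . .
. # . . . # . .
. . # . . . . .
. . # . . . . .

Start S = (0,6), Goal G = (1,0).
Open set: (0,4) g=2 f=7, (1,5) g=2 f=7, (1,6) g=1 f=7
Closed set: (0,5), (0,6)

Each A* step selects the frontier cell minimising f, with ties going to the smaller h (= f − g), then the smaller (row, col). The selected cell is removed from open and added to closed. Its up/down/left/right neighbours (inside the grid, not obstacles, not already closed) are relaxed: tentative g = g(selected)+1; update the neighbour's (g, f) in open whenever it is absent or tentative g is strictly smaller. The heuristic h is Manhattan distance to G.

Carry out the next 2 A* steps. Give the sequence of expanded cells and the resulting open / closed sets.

order=[(0,4) → (0,3)]; open=[(0,2) g=4 f=7, (1,4) g=3 f=7, (1,5) g=2 f=7, (1,6) g=1 f=7]; closed=[(0,3), (0,4), (0,5), (0,6)]

step 1: expand (0,4) (f=7, h=5) → closed; open now [(0,3) g=3 f=7, (1,4) g=3 f=7, (1,5) g=2 f=7, (1,6) g=1 f=7]
step 2: expand (0,3) (f=7, h=4) → closed; open now [(0,2) g=4 f=7, (1,4) g=3 f=7, (1,5) g=2 f=7, (1,6) g=1 f=7]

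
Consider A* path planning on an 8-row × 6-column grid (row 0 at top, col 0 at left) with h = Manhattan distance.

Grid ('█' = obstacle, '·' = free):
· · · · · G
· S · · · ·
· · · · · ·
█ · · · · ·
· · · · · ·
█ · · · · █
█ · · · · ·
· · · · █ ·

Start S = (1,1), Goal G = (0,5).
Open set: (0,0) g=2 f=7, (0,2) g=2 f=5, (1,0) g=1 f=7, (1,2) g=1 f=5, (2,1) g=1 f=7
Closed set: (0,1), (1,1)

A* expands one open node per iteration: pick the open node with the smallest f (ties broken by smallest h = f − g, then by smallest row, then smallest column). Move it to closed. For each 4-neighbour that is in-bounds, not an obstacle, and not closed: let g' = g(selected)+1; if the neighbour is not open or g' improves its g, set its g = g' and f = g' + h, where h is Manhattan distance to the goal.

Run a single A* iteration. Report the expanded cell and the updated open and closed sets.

expanded=(0,2); open=[(0,0) g=2 f=7, (0,3) g=3 f=5, (1,0) g=1 f=7, (1,2) g=1 f=5, (2,1) g=1 f=7]; closed=[(0,1), (0,2), (1,1)]

step 1: expand (0,2) (f=5, h=3) → closed; open now [(0,0) g=2 f=7, (0,3) g=3 f=5, (1,0) g=1 f=7, (1,2) g=1 f=5, (2,1) g=1 f=7]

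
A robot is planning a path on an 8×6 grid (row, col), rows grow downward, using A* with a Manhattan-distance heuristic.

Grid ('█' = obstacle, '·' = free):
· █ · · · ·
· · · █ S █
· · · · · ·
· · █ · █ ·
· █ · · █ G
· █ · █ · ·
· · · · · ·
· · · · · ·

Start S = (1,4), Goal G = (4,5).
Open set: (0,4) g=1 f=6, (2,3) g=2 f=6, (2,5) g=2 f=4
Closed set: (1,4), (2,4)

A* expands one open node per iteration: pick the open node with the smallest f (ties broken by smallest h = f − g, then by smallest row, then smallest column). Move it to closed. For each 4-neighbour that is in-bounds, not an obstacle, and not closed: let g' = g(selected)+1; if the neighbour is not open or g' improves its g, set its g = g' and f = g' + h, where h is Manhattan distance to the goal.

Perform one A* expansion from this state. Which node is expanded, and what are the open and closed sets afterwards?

expanded=(2,5); open=[(0,4) g=1 f=6, (2,3) g=2 f=6, (3,5) g=3 f=4]; closed=[(1,4), (2,4), (2,5)]

step 1: expand (2,5) (f=4, h=2) → closed; open now [(0,4) g=1 f=6, (2,3) g=2 f=6, (3,5) g=3 f=4]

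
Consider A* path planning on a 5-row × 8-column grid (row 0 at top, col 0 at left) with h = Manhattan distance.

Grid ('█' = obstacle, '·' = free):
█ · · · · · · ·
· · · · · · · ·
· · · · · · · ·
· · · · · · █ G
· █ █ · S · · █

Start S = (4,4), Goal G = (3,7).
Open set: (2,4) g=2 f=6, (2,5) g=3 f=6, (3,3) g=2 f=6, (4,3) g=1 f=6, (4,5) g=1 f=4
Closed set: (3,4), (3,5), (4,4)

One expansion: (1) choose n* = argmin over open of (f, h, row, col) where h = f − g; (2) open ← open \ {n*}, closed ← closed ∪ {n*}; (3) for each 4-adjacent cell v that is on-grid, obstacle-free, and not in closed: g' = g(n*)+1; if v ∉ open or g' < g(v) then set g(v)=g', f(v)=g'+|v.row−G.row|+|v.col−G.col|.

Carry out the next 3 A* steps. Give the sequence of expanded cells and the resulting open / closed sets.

step 1: expand (4,5) (f=4, h=3) → closed; open now [(2,4) g=2 f=6, (2,5) g=3 f=6, (3,3) g=2 f=6, (4,3) g=1 f=6, (4,6) g=2 f=4]
step 2: expand (4,6) (f=4, h=2) → closed; open now [(2,4) g=2 f=6, (2,5) g=3 f=6, (3,3) g=2 f=6, (4,3) g=1 f=6]
step 3: expand (2,5) (f=6, h=3) → closed; open now [(1,5) g=4 f=8, (2,4) g=2 f=6, (2,6) g=4 f=6, (3,3) g=2 f=6, (4,3) g=1 f=6]

order=[(4,5) → (4,6) → (2,5)]; open=[(1,5) g=4 f=8, (2,4) g=2 f=6, (2,6) g=4 f=6, (3,3) g=2 f=6, (4,3) g=1 f=6]; closed=[(2,5), (3,4), (3,5), (4,4), (4,5), (4,6)]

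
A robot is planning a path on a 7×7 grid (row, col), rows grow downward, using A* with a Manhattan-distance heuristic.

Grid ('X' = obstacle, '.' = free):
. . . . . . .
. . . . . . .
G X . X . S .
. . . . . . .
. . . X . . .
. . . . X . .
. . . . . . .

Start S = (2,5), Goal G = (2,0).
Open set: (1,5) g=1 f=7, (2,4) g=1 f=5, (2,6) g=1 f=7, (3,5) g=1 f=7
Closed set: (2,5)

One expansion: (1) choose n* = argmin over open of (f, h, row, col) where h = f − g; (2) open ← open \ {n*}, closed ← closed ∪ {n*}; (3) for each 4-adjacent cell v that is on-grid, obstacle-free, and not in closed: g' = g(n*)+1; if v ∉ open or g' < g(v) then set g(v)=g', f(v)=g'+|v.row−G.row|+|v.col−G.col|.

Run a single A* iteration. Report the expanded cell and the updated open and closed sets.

step 1: expand (2,4) (f=5, h=4) → closed; open now [(1,4) g=2 f=7, (1,5) g=1 f=7, (2,6) g=1 f=7, (3,4) g=2 f=7, (3,5) g=1 f=7]

expanded=(2,4); open=[(1,4) g=2 f=7, (1,5) g=1 f=7, (2,6) g=1 f=7, (3,4) g=2 f=7, (3,5) g=1 f=7]; closed=[(2,4), (2,5)]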